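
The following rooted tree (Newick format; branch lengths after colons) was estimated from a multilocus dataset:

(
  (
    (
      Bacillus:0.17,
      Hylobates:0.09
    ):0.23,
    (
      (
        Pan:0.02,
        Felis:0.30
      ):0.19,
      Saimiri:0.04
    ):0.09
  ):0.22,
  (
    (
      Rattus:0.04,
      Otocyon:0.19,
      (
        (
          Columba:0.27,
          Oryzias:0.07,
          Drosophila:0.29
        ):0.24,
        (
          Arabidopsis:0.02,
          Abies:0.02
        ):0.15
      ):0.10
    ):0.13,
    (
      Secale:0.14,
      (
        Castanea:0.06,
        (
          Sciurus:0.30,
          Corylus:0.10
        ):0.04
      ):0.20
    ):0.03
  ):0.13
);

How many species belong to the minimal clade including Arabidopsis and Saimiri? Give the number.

The MRCA of Arabidopsis and Saimiri is the root, so the clade is the entire tree.
That clade contains 16 terminal taxa: Abies, Arabidopsis, Bacillus, Castanea, Columba, Corylus, Drosophila, Felis, Hylobates, Oryzias, Otocyon, Pan, Rattus, Saimiri, Sciurus, Secale.

16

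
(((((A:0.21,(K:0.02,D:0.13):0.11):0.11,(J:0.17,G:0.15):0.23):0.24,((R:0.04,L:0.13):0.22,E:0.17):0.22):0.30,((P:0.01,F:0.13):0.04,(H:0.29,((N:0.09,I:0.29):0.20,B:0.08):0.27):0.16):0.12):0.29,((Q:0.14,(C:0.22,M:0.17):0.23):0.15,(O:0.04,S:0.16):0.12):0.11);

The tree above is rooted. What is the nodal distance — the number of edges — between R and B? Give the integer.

The MRCA of R and B is the node subtending ((((A,(K,D)),(J,G)),((R,L),E)),((P,F),(H,((N,I),B)))).
From R up to that node: 4 branches. From B up to the same node: 4 branches. Total: 4 + 4 = 8.

8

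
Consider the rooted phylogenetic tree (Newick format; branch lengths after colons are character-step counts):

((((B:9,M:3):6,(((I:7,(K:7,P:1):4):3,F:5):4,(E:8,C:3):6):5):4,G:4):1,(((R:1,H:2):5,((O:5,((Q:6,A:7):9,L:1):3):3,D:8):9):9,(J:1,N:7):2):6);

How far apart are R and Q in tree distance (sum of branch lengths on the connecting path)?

36

The path runs R → … → MRCA → … → Q; the MRCA is the node subtending ((R,H),((O,((Q,A),L)),D)).
Branch lengths along that path: 1 + 5 + 9 + 3 + 3 + 9 + 6 = 36.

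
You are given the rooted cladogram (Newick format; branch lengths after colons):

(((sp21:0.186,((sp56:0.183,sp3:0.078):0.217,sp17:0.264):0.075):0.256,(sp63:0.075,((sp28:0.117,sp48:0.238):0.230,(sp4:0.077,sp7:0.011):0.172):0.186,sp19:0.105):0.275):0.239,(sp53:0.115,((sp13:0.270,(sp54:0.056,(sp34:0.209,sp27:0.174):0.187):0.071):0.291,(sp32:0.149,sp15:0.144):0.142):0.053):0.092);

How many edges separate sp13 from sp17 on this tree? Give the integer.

8

The MRCA of sp13 and sp17 is the root of the tree.
From sp13 up to that node: 4 branches. From sp17 up to the same node: 4 branches. Total: 4 + 4 = 8.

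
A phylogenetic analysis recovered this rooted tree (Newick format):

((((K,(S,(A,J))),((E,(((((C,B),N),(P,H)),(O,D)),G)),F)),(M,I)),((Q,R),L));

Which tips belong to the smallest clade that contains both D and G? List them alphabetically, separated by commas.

B, C, D, G, H, N, O, P

Tracing D: it sits inside (O,D).
Tracing G: it sits inside (((((C,B),N),(P,H)),(O,D)),G).
The smallest clade enclosing both is (((((C,B),N),(P,H)),(O,D)),G); the answer is its 8 terminal taxa in alphabetical order.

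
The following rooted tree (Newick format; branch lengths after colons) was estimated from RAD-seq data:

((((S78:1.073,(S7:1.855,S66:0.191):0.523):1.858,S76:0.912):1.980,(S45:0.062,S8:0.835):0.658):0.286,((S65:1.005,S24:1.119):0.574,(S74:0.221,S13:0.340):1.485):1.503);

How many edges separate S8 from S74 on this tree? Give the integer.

6

The MRCA of S8 and S74 is the root of the tree.
From S8 up to that node: 3 branches. From S74 up to the same node: 3 branches. Total: 3 + 3 = 6.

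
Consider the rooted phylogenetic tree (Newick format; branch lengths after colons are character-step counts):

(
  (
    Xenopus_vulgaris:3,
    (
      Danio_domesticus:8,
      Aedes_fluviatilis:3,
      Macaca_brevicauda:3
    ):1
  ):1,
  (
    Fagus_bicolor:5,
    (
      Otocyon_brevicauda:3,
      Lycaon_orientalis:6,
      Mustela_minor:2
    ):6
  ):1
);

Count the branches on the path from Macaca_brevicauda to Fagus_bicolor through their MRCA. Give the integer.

5

The MRCA of Macaca_brevicauda and Fagus_bicolor is the root of the tree.
From Macaca_brevicauda up to that node: 3 branches. From Fagus_bicolor up to the same node: 2 branches. Total: 3 + 2 = 5.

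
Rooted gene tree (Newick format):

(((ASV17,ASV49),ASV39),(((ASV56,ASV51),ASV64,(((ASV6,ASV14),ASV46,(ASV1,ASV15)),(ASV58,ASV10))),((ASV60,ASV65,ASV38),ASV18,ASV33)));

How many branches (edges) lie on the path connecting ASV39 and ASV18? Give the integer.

The MRCA of ASV39 and ASV18 is the root of the tree.
From ASV39 up to that node: 2 branches. From ASV18 up to the same node: 3 branches. Total: 2 + 3 = 5.

5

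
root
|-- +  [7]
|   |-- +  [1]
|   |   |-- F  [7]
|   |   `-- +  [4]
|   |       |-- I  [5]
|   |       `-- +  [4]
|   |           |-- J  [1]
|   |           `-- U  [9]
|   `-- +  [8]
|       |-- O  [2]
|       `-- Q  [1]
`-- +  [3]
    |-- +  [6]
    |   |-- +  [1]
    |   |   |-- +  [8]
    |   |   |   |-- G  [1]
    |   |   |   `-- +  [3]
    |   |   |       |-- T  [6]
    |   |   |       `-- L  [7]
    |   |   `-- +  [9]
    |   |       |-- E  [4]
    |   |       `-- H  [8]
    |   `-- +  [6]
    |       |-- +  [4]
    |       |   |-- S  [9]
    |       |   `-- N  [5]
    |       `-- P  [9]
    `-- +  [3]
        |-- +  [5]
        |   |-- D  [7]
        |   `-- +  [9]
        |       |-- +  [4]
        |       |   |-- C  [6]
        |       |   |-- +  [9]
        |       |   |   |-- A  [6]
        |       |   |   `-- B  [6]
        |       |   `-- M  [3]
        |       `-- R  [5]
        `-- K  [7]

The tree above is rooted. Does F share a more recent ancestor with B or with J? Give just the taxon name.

The MRCA of F and J subtends (F,(I,(J,U))) (4 taxa).
The MRCA of F and B is the root, subtending the entire tree (21 taxa).
The first is nested inside the second, so F shares a more recent common ancestor with J.

J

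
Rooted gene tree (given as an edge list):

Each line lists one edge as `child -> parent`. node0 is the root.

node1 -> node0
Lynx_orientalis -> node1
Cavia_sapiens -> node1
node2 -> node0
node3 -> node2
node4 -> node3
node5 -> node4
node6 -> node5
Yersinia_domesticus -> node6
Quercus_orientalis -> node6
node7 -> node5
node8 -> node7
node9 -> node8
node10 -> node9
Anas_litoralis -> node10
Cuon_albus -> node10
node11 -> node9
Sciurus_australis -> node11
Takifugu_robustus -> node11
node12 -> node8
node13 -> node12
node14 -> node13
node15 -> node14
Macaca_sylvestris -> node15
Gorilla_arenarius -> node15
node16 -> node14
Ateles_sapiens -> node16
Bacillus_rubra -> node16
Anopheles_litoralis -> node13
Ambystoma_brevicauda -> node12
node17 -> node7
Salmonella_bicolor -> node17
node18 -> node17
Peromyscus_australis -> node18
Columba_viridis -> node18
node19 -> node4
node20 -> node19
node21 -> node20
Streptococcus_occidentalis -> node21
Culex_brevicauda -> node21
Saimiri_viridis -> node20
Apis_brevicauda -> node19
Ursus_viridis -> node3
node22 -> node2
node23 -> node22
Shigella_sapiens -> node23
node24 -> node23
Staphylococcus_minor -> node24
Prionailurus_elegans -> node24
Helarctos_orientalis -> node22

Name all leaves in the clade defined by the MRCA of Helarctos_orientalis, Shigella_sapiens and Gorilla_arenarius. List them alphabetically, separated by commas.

Tracing Helarctos_orientalis: it sits inside ((Shigella_sapiens,(Staphylococcus_minor,Prionailurus_elegans)),Helarctos_orientalis).
Tracing Shigella_sapiens: it sits inside (Shigella_sapiens,(Staphylococcus_minor,Prionailurus_elegans)).
Tracing Gorilla_arenarius: it sits inside (Macaca_sylvestris,Gorilla_arenarius).
The smallest clade enclosing all 3 is (((((Yersinia_domesticus,Quercus_orientalis),((((Anas_litoralis,Cuon_albus),(Sciurus_australis,Takifugu_robustus)),((((Macaca_sylvestris,Gorilla_arenarius),(Ateles_sapiens,Bacillus_rubra)),Anopheles_litoralis),Ambystoma_brevicauda)),(Salmonella_bicolor,(Peromyscus_australis,Columba_viridis)))),(((Streptococcus_occidentalis,Culex_brevicauda),Saimiri_viridis),Apis_brevicauda)),Ursus_viridis),((Shigella_sapiens,(Staphylococcus_minor,Prionailurus_elegans)),Helarctos_orientalis)); the answer is its 24 terminal taxa in alphabetical order.

Ambystoma_brevicauda, Anas_litoralis, Anopheles_litoralis, Apis_brevicauda, Ateles_sapiens, Bacillus_rubra, Columba_viridis, Culex_brevicauda, Cuon_albus, Gorilla_arenarius, Helarctos_orientalis, Macaca_sylvestris, Peromyscus_australis, Prionailurus_elegans, Quercus_orientalis, Saimiri_viridis, Salmonella_bicolor, Sciurus_australis, Shigella_sapiens, Staphylococcus_minor, Streptococcus_occidentalis, Takifugu_robustus, Ursus_viridis, Yersinia_domesticus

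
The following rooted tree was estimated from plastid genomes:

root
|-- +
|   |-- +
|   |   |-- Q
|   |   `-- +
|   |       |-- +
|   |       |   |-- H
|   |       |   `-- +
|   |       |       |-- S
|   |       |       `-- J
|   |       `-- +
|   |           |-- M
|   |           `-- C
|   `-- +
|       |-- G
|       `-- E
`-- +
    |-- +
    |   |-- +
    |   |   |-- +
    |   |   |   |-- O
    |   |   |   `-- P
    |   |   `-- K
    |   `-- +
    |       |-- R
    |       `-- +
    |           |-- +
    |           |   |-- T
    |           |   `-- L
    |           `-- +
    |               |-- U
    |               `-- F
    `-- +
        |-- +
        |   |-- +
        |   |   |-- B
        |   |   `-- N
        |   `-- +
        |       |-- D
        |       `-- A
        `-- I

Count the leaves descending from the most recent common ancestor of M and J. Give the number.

5

The MRCA of M and J is the node subtending ((H,(S,J)),(M,C)).
That clade contains 5 terminal taxa: C, H, J, M, S.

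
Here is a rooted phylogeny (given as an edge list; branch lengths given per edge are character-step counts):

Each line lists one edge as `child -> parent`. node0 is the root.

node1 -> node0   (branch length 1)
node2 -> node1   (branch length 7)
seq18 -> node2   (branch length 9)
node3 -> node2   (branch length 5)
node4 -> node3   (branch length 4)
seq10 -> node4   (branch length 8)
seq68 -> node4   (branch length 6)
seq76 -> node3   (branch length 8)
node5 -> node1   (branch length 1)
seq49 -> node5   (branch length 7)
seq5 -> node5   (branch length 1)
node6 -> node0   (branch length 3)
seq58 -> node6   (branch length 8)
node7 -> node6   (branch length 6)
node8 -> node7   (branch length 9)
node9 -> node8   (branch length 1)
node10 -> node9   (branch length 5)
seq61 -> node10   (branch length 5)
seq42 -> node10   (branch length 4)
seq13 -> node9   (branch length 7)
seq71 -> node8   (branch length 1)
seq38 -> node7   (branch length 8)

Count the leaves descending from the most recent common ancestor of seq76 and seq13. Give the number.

12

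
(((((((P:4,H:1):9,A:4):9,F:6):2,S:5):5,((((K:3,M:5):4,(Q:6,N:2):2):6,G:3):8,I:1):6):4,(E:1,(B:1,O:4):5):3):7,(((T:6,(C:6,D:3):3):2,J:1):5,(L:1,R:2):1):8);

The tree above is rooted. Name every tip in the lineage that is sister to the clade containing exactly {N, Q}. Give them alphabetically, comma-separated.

K, M

The clade containing exactly {N, Q} attaches to the tree at the node subtending ((K,M),(Q,N)).
The other lineage descending from that same node — the sister group — is (K,M); its 2 tips in alphabetical order are the answer.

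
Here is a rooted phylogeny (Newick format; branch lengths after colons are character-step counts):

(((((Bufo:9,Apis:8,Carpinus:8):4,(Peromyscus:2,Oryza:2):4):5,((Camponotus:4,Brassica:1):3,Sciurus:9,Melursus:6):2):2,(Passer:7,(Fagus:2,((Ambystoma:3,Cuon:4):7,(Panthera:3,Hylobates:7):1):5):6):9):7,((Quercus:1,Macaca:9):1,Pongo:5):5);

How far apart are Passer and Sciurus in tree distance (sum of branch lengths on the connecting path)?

29

The path runs Passer → … → MRCA → … → Sciurus; the MRCA is the node subtending ((((Bufo,Apis,Carpinus),(Peromyscus,Oryza)),((Camponotus,Brassica),Sciurus,Melursus)),(Passer,(Fagus,((Ambystoma,Cuon),(Panthera,Hylobates))))).
Branch lengths along that path: 7 + 9 + 2 + 2 + 9 = 29.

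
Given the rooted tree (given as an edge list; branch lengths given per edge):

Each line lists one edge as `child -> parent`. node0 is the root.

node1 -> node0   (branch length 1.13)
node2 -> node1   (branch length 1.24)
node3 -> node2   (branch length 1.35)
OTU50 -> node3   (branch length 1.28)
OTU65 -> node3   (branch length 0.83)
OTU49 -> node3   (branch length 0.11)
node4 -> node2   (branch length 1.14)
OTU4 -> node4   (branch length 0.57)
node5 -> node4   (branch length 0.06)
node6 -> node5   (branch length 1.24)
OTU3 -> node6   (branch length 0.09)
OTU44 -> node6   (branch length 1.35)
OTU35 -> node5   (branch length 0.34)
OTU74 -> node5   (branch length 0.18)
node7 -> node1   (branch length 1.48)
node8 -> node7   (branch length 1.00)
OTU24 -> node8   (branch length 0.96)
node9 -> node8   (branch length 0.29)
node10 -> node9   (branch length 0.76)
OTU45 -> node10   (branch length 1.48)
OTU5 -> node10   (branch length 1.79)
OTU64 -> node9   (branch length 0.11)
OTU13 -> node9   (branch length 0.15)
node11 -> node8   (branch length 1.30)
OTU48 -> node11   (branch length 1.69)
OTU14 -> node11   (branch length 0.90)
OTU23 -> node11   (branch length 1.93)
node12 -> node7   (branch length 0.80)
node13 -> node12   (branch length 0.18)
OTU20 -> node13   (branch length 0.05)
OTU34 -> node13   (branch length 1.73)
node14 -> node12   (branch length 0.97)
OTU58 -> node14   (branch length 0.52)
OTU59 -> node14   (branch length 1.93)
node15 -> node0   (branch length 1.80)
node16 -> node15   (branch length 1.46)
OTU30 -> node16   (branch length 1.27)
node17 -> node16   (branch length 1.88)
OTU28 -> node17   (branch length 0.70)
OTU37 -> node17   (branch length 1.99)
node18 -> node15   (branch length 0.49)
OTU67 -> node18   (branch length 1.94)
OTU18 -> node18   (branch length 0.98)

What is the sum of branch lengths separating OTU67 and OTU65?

8.78

The path runs OTU67 → … → MRCA → … → OTU65; the MRCA is the root of the tree.
Branch lengths along that path: 1.94 + 0.49 + 1.80 + 1.13 + 1.24 + 1.35 + 0.83 = 8.78.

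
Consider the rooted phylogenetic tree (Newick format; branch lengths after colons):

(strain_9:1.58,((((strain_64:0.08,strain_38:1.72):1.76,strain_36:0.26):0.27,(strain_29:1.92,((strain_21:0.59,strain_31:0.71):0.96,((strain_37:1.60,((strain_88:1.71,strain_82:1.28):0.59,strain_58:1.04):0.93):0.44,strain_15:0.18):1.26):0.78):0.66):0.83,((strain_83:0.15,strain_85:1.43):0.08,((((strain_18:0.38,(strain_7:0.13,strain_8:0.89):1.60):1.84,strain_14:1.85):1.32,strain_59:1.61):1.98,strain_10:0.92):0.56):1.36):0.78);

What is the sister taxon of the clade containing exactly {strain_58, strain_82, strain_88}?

The clade containing exactly {strain_58, strain_82, strain_88} attaches to the tree at the node subtending (strain_37,((strain_88,strain_82),strain_58)).
The other lineage descending from that same node — the sister group — is the single tip strain_37.

strain_37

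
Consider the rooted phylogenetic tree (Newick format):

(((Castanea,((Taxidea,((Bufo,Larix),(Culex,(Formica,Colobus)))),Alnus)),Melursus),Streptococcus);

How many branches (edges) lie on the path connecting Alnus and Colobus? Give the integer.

6

The MRCA of Alnus and Colobus is the node subtending ((Taxidea,((Bufo,Larix),(Culex,(Formica,Colobus)))),Alnus).
From Alnus up to that node: 1 branch. From Colobus up to the same node: 5 branches. Total: 1 + 5 = 6.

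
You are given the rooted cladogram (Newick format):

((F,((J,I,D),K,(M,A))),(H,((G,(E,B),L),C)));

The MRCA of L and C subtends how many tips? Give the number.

5

The MRCA of L and C is the node subtending ((G,(E,B),L),C).
That clade contains 5 terminal taxa: B, C, E, G, L.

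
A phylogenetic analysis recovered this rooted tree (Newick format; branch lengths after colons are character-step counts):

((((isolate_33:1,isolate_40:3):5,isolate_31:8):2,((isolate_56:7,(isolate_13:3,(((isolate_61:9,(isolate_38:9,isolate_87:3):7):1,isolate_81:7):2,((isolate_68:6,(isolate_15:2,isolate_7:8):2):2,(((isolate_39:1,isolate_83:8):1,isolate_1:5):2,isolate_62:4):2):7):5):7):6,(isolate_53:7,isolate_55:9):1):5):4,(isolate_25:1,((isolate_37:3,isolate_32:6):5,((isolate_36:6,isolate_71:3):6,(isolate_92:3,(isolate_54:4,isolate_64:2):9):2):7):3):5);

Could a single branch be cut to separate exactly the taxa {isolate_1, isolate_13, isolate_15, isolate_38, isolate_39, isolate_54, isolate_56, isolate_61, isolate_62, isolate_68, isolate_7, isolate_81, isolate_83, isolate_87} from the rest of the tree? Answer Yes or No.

The MRCA of the listed taxa is the root, so the smallest clade containing them is the whole tree.
That clade also contains isolate_25, isolate_31, isolate_32, isolate_33, isolate_36, isolate_37, isolate_40, isolate_53, isolate_55, isolate_64, isolate_71, isolate_92, which are not in the proposed group, so the group is not monophyletic.

No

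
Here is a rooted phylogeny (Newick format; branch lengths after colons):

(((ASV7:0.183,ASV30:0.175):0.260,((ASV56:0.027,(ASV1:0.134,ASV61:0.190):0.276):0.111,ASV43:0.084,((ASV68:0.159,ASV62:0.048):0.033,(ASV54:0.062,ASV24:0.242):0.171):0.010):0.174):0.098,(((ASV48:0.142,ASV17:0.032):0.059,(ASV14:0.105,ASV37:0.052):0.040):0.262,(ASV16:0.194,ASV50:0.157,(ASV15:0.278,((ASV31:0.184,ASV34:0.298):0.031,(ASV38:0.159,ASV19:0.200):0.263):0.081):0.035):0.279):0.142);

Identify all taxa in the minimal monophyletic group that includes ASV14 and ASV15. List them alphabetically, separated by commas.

Tracing ASV14: it sits inside (ASV14,ASV37).
Tracing ASV15: it sits inside (ASV15,((ASV31,ASV34),(ASV38,ASV19))).
The smallest clade enclosing both is (((ASV48,ASV17),(ASV14,ASV37)),(ASV16,ASV50,(ASV15,((ASV31,ASV34),(ASV38,ASV19))))); the answer is its 11 terminal taxa in alphabetical order.

ASV14, ASV15, ASV16, ASV17, ASV19, ASV31, ASV34, ASV37, ASV38, ASV48, ASV50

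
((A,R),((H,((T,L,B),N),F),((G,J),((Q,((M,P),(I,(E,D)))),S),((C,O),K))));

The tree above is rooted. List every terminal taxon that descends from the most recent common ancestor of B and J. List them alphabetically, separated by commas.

B, C, D, E, F, G, H, I, J, K, L, M, N, O, P, Q, S, T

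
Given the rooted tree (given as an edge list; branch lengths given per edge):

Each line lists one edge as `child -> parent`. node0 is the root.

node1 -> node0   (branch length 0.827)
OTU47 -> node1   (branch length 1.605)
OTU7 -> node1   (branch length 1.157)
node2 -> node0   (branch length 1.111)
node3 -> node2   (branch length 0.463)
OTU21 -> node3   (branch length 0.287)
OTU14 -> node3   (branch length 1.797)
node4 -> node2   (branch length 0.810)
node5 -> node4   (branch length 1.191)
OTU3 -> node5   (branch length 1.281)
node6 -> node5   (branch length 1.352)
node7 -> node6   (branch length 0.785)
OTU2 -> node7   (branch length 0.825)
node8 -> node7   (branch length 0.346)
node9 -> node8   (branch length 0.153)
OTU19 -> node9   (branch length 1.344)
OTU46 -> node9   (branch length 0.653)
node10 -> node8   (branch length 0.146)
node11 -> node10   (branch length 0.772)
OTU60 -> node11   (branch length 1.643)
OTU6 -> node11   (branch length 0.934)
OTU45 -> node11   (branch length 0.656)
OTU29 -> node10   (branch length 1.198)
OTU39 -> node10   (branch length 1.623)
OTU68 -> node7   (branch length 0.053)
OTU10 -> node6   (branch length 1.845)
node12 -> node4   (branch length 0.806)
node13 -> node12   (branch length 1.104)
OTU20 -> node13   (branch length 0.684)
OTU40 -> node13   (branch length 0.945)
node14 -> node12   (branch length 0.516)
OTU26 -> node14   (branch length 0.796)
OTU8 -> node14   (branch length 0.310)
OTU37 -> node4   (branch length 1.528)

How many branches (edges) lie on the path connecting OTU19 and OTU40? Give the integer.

9

The MRCA of OTU19 and OTU40 is the node subtending ((OTU3,((OTU2,((OTU19,OTU46),((OTU60,OTU6,OTU45),OTU29,OTU39)),OTU68),OTU10)),((OTU20,OTU40),(OTU26,OTU8)),OTU37).
From OTU19 up to that node: 6 branches. From OTU40 up to the same node: 3 branches. Total: 6 + 3 = 9.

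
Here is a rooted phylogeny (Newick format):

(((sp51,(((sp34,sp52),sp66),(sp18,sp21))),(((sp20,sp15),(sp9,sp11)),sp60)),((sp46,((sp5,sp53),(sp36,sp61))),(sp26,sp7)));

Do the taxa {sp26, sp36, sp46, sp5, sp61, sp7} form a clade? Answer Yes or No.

No

The MRCA of the listed taxa subtends ((sp46,((sp5,sp53),(sp36,sp61))),(sp26,sp7)).
That clade also contains sp53, which is not in the proposed group, so the group is not monophyletic.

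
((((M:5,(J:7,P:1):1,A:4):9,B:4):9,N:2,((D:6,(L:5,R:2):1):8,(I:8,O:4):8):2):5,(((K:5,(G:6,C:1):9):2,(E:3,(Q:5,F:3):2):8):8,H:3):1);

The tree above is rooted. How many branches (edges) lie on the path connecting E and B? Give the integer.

7

The MRCA of E and B is the root of the tree.
From E up to that node: 4 branches. From B up to the same node: 3 branches. Total: 4 + 3 = 7.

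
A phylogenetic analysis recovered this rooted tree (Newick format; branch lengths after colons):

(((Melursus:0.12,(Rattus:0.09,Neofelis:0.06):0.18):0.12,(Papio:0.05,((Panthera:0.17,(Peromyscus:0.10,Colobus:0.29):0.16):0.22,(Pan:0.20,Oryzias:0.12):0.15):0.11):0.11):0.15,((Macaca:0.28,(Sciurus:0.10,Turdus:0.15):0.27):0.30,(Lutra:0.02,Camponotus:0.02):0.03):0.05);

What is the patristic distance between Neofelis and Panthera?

0.97

The path runs Neofelis → … → MRCA → … → Panthera; the MRCA is the node subtending ((Melursus,(Rattus,Neofelis)),(Papio,((Panthera,(Peromyscus,Colobus)),(Pan,Oryzias)))).
Branch lengths along that path: 0.06 + 0.18 + 0.12 + 0.11 + 0.11 + 0.22 + 0.17 = 0.97.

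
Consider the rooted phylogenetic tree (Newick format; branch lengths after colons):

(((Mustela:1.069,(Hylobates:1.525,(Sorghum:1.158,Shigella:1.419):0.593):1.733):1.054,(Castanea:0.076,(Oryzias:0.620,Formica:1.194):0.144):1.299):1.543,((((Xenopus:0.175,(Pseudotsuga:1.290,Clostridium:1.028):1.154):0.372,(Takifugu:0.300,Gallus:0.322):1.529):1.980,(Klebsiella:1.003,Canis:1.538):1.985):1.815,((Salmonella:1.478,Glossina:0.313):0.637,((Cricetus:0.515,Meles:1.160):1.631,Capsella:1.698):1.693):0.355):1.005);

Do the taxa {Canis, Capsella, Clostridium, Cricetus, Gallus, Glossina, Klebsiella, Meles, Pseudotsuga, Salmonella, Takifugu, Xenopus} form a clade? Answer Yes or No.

The most recent common ancestor of these taxa subtends ((((Xenopus,(Pseudotsuga,Clostridium)),(Takifugu,Gallus)),(Klebsiella,Canis)),((Salmonella,Glossina),((Cricetus,Meles),Capsella))).
That clade has exactly 12 tips — every listed taxon and nothing else — so the group is monophyletic.

Yes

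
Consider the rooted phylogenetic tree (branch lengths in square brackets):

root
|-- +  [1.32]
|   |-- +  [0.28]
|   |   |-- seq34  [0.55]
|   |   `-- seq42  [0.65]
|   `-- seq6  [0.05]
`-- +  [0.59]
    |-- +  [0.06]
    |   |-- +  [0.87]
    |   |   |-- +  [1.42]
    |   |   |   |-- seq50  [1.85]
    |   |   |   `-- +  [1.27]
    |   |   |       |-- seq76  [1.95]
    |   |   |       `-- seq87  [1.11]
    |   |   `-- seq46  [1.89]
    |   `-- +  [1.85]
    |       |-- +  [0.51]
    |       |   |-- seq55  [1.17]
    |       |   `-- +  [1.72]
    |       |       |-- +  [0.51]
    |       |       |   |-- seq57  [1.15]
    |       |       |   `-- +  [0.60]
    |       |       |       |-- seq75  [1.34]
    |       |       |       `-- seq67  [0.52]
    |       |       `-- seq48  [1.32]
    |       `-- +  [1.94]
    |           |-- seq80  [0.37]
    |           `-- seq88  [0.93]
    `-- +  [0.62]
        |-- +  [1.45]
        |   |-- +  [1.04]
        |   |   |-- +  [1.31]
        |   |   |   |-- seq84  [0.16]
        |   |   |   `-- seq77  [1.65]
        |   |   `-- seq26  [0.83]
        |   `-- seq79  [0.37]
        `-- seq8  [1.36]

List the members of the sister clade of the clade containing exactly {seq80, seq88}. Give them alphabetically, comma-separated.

seq48, seq55, seq57, seq67, seq75

The clade containing exactly {seq80, seq88} attaches to the tree at the node subtending ((seq55,((seq57,(seq75,seq67)),seq48)),(seq80,seq88)).
The other lineage descending from that same node — the sister group — is (seq55,((seq57,(seq75,seq67)),seq48)); its 5 tips in alphabetical order are the answer.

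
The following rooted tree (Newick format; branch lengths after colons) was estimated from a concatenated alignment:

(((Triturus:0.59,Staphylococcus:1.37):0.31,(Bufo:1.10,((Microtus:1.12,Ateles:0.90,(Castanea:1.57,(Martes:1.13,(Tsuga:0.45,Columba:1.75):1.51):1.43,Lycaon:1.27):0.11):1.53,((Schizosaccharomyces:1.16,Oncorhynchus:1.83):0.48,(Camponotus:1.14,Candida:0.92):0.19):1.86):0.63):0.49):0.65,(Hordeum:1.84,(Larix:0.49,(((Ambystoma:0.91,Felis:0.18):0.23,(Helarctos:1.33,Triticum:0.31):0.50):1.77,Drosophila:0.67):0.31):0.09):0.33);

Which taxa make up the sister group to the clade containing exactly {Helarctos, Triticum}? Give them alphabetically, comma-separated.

The clade containing exactly {Helarctos, Triticum} attaches to the tree at the node subtending ((Ambystoma,Felis),(Helarctos,Triticum)).
The other lineage descending from that same node — the sister group — is (Ambystoma,Felis); its 2 tips in alphabetical order are the answer.

Ambystoma, Felis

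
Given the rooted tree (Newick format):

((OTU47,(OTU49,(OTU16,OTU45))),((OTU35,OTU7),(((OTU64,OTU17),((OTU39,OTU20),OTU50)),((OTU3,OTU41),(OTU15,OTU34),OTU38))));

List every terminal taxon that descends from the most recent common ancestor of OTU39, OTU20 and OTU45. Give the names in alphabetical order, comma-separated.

Tracing OTU39: it sits inside (OTU39,OTU20).
Tracing OTU20: it sits inside (OTU39,OTU20).
Tracing OTU45: it sits inside (OTU16,OTU45).
The smallest clade enclosing all 3 is the whole tree (their MRCA is the root), so the answer is all 16 tips in alphabetical order.

OTU15, OTU16, OTU17, OTU20, OTU3, OTU34, OTU35, OTU38, OTU39, OTU41, OTU45, OTU47, OTU49, OTU50, OTU64, OTU7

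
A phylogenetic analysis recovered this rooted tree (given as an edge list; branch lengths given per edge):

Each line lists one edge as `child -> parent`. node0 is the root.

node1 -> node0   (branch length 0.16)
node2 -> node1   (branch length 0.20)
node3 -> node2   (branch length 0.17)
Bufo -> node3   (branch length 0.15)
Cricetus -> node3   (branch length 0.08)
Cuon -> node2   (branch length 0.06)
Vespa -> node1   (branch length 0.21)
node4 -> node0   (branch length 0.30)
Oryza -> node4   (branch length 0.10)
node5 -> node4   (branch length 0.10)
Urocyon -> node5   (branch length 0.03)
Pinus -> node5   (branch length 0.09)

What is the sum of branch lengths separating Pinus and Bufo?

The path runs Pinus → … → MRCA → … → Bufo; the MRCA is the root of the tree.
Branch lengths along that path: 0.09 + 0.10 + 0.30 + 0.16 + 0.20 + 0.17 + 0.15 = 1.17.

1.17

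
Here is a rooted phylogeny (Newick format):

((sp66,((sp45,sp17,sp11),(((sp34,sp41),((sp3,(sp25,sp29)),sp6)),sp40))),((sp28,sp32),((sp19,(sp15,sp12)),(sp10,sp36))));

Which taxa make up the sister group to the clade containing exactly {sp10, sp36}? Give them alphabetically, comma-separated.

sp12, sp15, sp19

The clade containing exactly {sp10, sp36} attaches to the tree at the node subtending ((sp19,(sp15,sp12)),(sp10,sp36)).
The other lineage descending from that same node — the sister group — is (sp19,(sp15,sp12)); its 3 tips in alphabetical order are the answer.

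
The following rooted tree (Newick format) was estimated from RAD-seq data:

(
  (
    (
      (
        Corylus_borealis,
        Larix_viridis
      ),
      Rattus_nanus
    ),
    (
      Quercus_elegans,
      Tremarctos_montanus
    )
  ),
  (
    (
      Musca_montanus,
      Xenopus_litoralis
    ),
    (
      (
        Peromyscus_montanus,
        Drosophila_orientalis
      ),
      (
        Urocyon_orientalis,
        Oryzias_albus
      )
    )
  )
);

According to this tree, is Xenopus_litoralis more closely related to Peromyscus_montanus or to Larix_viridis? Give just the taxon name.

Peromyscus_montanus

The MRCA of Xenopus_litoralis and Peromyscus_montanus subtends ((Musca_montanus,Xenopus_litoralis),((Peromyscus_montanus,Drosophila_orientalis),(Urocyon_orientalis,Oryzias_albus))) (6 taxa).
The MRCA of Xenopus_litoralis and Larix_viridis is the root, subtending the entire tree (11 taxa).
The first is nested inside the second, so Xenopus_litoralis shares a more recent common ancestor with Peromyscus_montanus.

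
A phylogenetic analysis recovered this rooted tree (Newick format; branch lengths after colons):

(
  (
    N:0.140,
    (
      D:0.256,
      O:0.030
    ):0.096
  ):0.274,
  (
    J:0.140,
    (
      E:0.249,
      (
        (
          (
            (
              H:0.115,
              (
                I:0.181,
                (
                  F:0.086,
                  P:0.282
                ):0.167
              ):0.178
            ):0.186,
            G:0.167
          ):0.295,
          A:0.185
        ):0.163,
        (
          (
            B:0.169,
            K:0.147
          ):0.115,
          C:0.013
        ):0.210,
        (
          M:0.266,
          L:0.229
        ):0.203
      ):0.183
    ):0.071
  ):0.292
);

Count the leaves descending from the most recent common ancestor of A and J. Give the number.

13

The MRCA of A and J is the node subtending (J,(E,((((H,(I,(F,P))),G),A),((B,K),C),(M,L)))).
That clade contains 13 terminal taxa: A, B, C, E, F, G, H, I, J, K, L, M, P.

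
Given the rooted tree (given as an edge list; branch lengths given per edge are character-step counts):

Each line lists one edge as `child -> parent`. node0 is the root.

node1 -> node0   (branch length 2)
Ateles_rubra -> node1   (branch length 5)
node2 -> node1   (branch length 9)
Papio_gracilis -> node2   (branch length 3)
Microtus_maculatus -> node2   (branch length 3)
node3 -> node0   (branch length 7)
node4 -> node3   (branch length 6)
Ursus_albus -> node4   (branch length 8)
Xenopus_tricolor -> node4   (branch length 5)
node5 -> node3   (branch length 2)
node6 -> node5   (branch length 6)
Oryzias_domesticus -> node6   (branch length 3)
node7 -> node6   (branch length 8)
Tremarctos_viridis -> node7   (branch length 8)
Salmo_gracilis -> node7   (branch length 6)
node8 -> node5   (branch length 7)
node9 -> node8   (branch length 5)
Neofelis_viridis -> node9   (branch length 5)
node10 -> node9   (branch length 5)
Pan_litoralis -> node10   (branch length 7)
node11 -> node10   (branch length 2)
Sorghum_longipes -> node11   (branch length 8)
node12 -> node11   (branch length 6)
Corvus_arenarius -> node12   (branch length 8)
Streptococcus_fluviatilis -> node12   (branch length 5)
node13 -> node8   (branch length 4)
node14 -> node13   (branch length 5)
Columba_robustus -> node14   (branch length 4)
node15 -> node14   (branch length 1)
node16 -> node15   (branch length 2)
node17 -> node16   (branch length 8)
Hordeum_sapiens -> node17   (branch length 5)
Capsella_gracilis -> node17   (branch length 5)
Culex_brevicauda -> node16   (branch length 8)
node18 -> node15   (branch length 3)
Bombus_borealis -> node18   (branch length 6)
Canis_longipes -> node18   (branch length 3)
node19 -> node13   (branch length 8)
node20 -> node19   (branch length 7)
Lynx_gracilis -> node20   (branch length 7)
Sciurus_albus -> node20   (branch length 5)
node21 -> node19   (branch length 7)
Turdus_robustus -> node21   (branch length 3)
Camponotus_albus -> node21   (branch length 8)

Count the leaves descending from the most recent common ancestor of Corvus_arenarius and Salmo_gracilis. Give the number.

18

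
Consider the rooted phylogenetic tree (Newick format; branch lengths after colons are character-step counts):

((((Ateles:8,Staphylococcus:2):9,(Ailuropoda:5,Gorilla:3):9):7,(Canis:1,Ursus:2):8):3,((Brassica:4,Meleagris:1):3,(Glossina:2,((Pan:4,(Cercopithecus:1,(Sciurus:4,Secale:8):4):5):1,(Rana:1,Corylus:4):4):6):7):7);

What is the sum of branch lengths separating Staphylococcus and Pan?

46

The path runs Staphylococcus → … → MRCA → … → Pan; the MRCA is the root of the tree.
Branch lengths along that path: 2 + 9 + 7 + 3 + 7 + 7 + 6 + 1 + 4 = 46.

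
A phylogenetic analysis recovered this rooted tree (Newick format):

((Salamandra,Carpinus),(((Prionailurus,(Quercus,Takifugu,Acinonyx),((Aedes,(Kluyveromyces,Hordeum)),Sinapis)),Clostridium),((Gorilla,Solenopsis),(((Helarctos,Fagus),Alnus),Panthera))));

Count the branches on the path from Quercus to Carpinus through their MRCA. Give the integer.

The MRCA of Quercus and Carpinus is the root of the tree.
From Quercus up to that node: 5 branches. From Carpinus up to the same node: 2 branches. Total: 5 + 2 = 7.

7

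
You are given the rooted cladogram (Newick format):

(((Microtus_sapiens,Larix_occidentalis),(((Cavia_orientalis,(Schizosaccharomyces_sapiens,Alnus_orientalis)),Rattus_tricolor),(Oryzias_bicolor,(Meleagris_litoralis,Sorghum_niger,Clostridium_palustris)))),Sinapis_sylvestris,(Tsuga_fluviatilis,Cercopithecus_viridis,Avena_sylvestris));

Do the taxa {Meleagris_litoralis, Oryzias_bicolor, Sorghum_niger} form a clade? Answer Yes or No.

No

The MRCA of the listed taxa subtends (Oryzias_bicolor,(Meleagris_litoralis,Sorghum_niger,Clostridium_palustris)).
That clade also contains Clostridium_palustris, which is not in the proposed group, so the group is not monophyletic.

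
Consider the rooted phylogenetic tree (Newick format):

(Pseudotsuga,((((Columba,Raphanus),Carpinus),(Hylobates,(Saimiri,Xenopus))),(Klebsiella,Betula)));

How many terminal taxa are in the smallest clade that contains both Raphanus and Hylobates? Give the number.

The MRCA of Raphanus and Hylobates is the node subtending (((Columba,Raphanus),Carpinus),(Hylobates,(Saimiri,Xenopus))).
That clade contains 6 terminal taxa: Carpinus, Columba, Hylobates, Raphanus, Saimiri, Xenopus.

6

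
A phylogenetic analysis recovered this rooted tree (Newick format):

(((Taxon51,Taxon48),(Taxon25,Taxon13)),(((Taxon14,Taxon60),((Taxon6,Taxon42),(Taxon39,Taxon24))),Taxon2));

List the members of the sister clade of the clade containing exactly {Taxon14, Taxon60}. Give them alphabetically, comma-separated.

Taxon24, Taxon39, Taxon42, Taxon6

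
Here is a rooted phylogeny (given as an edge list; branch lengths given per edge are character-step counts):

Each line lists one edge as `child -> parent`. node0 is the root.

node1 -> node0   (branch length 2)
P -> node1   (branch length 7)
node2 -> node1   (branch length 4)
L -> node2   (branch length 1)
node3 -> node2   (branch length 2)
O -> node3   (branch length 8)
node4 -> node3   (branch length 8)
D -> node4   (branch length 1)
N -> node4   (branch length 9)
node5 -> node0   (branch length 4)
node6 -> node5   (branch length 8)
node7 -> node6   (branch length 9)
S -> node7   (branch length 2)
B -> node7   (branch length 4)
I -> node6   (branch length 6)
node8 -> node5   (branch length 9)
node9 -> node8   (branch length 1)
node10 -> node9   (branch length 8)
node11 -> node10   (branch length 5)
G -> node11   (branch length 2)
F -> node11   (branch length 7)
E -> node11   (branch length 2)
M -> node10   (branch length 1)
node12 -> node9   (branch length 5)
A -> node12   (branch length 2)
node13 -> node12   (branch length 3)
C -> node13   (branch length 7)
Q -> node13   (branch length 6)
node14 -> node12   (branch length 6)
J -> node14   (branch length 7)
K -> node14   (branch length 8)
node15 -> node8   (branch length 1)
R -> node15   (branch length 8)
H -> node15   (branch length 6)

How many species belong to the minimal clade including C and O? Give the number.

19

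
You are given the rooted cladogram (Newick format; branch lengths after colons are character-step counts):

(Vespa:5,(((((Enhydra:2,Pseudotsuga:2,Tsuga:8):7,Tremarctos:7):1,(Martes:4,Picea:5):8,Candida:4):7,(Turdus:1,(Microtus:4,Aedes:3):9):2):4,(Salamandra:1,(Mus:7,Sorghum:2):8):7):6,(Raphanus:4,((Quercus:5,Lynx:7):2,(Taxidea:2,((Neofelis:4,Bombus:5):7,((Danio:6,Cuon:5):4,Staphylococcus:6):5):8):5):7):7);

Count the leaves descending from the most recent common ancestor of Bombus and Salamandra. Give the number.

The MRCA of Bombus and Salamandra is the root, so the clade is the entire tree.
That clade contains 23 terminal taxa: Aedes, Bombus, Candida, Cuon, Danio, Enhydra, Lynx, Martes, Microtus, Mus, Neofelis, Picea, Pseudotsuga, Quercus, Raphanus, Salamandra, Sorghum, Staphylococcus, Taxidea, Tremarctos, Tsuga, Turdus, Vespa.

23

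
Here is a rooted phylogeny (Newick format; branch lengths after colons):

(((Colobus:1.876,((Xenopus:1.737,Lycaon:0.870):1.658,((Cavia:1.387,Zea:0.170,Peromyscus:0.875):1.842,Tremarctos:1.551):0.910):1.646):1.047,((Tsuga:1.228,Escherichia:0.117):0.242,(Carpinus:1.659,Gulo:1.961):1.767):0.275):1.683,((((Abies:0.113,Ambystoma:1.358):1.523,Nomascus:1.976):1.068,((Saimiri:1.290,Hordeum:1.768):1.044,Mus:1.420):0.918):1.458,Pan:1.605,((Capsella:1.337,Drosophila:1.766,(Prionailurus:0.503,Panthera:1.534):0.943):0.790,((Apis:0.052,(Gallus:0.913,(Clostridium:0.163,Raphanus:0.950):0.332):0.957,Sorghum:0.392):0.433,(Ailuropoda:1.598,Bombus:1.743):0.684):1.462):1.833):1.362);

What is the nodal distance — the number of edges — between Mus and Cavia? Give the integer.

The MRCA of Mus and Cavia is the root of the tree.
From Mus up to that node: 4 branches. From Cavia up to the same node: 6 branches. Total: 4 + 6 = 10.

10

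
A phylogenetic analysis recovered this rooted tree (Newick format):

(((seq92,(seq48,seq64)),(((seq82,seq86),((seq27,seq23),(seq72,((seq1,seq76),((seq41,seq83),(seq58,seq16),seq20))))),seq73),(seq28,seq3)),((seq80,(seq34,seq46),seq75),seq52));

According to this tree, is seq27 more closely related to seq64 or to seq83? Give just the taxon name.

The MRCA of seq27 and seq83 subtends ((seq27,seq23),(seq72,((seq1,seq76),((seq41,seq83),(seq58,seq16),seq20)))) (10 taxa).
The MRCA of seq27 and seq64 subtends ((seq92,(seq48,seq64)),(((seq82,seq86),((seq27,seq23),(seq72,((seq1,seq76),((seq41,seq83),(seq58,seq16),seq20))))),seq73),(seq28,seq3)) (18 taxa).
The first is nested inside the second, so seq27 shares a more recent common ancestor with seq83.

seq83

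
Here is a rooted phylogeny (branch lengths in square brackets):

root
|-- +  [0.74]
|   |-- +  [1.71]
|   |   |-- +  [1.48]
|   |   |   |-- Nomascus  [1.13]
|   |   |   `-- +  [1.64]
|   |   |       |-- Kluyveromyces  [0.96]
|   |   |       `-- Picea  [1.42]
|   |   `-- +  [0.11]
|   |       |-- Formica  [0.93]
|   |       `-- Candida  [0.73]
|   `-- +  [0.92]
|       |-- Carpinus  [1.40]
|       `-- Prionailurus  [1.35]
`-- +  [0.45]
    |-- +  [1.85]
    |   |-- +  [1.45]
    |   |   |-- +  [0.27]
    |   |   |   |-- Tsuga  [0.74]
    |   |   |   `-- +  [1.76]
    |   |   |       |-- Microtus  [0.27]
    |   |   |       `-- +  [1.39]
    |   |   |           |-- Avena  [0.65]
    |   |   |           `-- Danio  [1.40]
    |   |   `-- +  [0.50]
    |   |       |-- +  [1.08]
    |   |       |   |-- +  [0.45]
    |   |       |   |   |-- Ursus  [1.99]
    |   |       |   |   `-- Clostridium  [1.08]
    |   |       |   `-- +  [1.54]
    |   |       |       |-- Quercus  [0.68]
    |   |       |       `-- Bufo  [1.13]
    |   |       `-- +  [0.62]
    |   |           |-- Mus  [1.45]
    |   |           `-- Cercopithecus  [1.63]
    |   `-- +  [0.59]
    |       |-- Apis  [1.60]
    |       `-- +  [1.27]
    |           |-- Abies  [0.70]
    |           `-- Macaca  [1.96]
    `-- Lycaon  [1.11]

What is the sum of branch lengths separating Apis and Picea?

The path runs Apis → … → MRCA → … → Picea; the MRCA is the root of the tree.
Branch lengths along that path: 1.60 + 0.59 + 1.85 + 0.45 + 0.74 + 1.71 + 1.48 + 1.64 + 1.42 = 11.48.

11.48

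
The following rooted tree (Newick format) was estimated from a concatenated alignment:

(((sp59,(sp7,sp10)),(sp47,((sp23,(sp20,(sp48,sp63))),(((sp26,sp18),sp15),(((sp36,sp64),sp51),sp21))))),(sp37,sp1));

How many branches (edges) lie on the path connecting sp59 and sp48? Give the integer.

8

The MRCA of sp59 and sp48 is the node subtending ((sp59,(sp7,sp10)),(sp47,((sp23,(sp20,(sp48,sp63))),(((sp26,sp18),sp15),(((sp36,sp64),sp51),sp21))))).
From sp59 up to that node: 2 branches. From sp48 up to the same node: 6 branches. Total: 2 + 6 = 8.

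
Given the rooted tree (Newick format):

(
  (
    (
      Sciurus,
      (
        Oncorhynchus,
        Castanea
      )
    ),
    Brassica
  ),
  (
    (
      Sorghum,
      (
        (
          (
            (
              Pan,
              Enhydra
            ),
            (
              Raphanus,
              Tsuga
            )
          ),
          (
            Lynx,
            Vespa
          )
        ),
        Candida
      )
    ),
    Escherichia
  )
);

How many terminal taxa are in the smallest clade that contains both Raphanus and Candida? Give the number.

The MRCA of Raphanus and Candida is the node subtending ((((Pan,Enhydra),(Raphanus,Tsuga)),(Lynx,Vespa)),Candida).
That clade contains 7 terminal taxa: Candida, Enhydra, Lynx, Pan, Raphanus, Tsuga, Vespa.

7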